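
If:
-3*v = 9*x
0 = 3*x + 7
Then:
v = 7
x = -7/3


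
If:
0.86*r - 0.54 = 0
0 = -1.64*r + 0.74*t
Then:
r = 0.63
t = 1.39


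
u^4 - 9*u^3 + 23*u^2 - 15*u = u*(u - 5)*(u - 3)*(u - 1)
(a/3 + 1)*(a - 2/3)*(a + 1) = a^3/3 + 10*a^2/9 + a/9 - 2/3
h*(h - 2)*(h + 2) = h^3 - 4*h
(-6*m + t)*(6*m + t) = -36*m^2 + t^2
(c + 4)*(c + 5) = c^2 + 9*c + 20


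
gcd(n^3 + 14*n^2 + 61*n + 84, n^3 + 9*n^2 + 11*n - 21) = n^2 + 10*n + 21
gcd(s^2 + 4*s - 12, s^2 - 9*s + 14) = s - 2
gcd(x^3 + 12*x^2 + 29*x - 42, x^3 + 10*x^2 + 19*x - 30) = x^2 + 5*x - 6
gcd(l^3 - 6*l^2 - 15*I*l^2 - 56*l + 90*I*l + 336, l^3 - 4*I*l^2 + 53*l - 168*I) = l - 8*I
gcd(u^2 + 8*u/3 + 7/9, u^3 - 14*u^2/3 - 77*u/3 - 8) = u + 1/3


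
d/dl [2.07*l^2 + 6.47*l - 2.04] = 4.14*l + 6.47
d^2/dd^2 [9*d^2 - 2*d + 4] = 18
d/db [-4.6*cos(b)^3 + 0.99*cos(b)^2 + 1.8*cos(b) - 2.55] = (13.8*cos(b)^2 - 1.98*cos(b) - 1.8)*sin(b)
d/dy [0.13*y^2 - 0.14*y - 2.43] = 0.26*y - 0.14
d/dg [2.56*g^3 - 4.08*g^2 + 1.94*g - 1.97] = 7.68*g^2 - 8.16*g + 1.94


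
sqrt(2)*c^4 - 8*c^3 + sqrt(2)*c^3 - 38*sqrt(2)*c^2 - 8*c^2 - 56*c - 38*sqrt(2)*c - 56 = (c - 7*sqrt(2))*(c + sqrt(2))*(c + 2*sqrt(2))*(sqrt(2)*c + sqrt(2))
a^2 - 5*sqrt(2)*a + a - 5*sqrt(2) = (a + 1)*(a - 5*sqrt(2))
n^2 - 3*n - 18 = (n - 6)*(n + 3)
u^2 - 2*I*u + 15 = (u - 5*I)*(u + 3*I)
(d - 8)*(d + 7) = d^2 - d - 56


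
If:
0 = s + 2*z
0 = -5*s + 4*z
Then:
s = 0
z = 0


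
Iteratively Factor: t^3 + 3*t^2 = (t + 3)*(t^2) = t*(t + 3)*(t)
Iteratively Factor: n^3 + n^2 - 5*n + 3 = (n - 1)*(n^2 + 2*n - 3) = (n - 1)*(n + 3)*(n - 1)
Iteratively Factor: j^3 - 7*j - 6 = (j - 3)*(j^2 + 3*j + 2) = (j - 3)*(j + 1)*(j + 2)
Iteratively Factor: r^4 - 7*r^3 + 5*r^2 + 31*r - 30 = (r - 3)*(r^3 - 4*r^2 - 7*r + 10) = (r - 5)*(r - 3)*(r^2 + r - 2) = (r - 5)*(r - 3)*(r + 2)*(r - 1)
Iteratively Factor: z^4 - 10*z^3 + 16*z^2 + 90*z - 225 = (z - 5)*(z^3 - 5*z^2 - 9*z + 45) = (z - 5)^2*(z^2 - 9) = (z - 5)^2*(z - 3)*(z + 3)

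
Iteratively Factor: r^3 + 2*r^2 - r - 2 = (r + 1)*(r^2 + r - 2) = (r - 1)*(r + 1)*(r + 2)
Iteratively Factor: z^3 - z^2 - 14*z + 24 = (z - 3)*(z^2 + 2*z - 8) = (z - 3)*(z - 2)*(z + 4)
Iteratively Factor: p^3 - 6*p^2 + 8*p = (p - 4)*(p^2 - 2*p) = (p - 4)*(p - 2)*(p)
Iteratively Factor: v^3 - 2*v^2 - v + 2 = (v - 2)*(v^2 - 1) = (v - 2)*(v - 1)*(v + 1)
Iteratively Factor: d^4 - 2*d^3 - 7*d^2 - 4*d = (d - 4)*(d^3 + 2*d^2 + d) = d*(d - 4)*(d^2 + 2*d + 1) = d*(d - 4)*(d + 1)*(d + 1)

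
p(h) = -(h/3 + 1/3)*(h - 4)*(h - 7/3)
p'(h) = -(h/3 + 1/3)*(h - 4) - (h/3 + 1/3)*(h - 7/3) - (h - 4)*(h - 7/3)/3 = -h^2 + 32*h/9 - 1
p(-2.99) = 24.68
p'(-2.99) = -20.57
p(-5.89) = 132.57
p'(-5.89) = -56.63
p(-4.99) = 87.56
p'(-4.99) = -43.64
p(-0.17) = -2.89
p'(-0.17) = -1.63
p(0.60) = -3.14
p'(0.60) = 0.77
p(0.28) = -3.26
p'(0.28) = -0.08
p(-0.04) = -3.07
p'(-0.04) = -1.14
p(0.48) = -3.22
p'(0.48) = 0.48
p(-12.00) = 840.89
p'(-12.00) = -187.67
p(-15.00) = 1536.89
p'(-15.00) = -279.33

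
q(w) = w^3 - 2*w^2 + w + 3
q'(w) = 3*w^2 - 4*w + 1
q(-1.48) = -6.10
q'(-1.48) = 13.49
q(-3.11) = -49.53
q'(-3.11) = 42.46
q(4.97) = 81.33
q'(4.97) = 55.22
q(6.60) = 209.98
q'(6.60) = 105.28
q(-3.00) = -45.00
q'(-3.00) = 40.00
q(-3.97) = -95.06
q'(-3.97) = 64.16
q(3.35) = 21.50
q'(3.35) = 21.27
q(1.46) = 3.31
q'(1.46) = 1.55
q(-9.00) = -897.00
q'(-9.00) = 280.00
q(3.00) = 15.00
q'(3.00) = 16.00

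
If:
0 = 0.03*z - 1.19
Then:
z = 39.67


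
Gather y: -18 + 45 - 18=9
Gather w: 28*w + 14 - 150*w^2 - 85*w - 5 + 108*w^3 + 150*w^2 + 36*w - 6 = 108*w^3 - 21*w + 3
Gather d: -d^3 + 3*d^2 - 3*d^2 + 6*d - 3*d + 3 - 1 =-d^3 + 3*d + 2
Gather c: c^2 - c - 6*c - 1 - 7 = c^2 - 7*c - 8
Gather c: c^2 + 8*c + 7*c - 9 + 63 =c^2 + 15*c + 54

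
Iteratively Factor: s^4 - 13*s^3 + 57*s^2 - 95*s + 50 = (s - 5)*(s^3 - 8*s^2 + 17*s - 10) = (s - 5)*(s - 2)*(s^2 - 6*s + 5) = (s - 5)*(s - 2)*(s - 1)*(s - 5)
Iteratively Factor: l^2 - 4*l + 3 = (l - 1)*(l - 3)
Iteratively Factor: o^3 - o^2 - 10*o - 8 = (o - 4)*(o^2 + 3*o + 2) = (o - 4)*(o + 2)*(o + 1)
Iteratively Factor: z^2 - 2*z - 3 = (z - 3)*(z + 1)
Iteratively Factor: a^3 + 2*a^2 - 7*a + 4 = (a - 1)*(a^2 + 3*a - 4) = (a - 1)*(a + 4)*(a - 1)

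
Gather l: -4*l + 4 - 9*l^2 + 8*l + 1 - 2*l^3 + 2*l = -2*l^3 - 9*l^2 + 6*l + 5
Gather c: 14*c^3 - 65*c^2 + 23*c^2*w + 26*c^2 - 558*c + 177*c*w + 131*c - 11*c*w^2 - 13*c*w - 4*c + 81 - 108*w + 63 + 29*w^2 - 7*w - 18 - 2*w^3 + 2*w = 14*c^3 + c^2*(23*w - 39) + c*(-11*w^2 + 164*w - 431) - 2*w^3 + 29*w^2 - 113*w + 126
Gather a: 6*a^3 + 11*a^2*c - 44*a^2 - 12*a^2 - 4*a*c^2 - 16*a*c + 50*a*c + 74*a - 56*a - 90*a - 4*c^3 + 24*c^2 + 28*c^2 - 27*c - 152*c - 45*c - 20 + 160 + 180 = 6*a^3 + a^2*(11*c - 56) + a*(-4*c^2 + 34*c - 72) - 4*c^3 + 52*c^2 - 224*c + 320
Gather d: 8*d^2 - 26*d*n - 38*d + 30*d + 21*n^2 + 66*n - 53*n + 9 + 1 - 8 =8*d^2 + d*(-26*n - 8) + 21*n^2 + 13*n + 2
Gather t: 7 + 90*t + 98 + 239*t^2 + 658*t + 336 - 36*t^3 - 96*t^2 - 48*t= -36*t^3 + 143*t^2 + 700*t + 441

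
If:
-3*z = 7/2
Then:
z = -7/6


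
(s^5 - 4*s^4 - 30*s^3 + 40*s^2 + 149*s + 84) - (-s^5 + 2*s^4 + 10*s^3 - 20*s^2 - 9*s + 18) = 2*s^5 - 6*s^4 - 40*s^3 + 60*s^2 + 158*s + 66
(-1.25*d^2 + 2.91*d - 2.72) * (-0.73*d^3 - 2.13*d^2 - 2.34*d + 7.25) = 0.9125*d^5 + 0.5382*d^4 - 1.2877*d^3 - 10.0783*d^2 + 27.4623*d - 19.72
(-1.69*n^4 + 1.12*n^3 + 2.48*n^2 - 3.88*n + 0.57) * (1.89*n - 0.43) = -3.1941*n^5 + 2.8435*n^4 + 4.2056*n^3 - 8.3996*n^2 + 2.7457*n - 0.2451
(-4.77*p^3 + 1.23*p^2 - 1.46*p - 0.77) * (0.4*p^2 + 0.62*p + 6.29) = -1.908*p^5 - 2.4654*p^4 - 29.8247*p^3 + 6.5235*p^2 - 9.6608*p - 4.8433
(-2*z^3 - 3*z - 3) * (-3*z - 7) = 6*z^4 + 14*z^3 + 9*z^2 + 30*z + 21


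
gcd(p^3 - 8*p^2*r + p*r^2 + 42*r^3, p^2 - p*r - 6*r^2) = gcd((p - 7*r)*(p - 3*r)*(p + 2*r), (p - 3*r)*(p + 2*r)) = p^2 - p*r - 6*r^2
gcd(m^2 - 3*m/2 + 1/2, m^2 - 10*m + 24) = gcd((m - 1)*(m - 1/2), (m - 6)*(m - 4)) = 1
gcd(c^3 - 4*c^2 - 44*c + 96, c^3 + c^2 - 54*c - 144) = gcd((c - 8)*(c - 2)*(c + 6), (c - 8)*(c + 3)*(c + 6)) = c^2 - 2*c - 48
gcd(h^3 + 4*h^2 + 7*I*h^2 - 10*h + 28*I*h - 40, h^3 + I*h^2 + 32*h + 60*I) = h^2 + 7*I*h - 10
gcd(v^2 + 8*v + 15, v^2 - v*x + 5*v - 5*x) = v + 5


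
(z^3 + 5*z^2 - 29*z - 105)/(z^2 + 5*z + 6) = (z^2 + 2*z - 35)/(z + 2)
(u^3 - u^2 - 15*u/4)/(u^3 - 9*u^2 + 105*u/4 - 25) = u*(2*u + 3)/(2*u^2 - 13*u + 20)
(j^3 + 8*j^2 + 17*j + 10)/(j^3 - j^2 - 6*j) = (j^2 + 6*j + 5)/(j*(j - 3))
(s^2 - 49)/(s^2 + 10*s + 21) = (s - 7)/(s + 3)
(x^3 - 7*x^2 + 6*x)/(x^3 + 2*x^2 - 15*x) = (x^2 - 7*x + 6)/(x^2 + 2*x - 15)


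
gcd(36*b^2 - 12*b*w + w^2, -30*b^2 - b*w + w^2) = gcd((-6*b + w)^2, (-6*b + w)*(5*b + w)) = -6*b + w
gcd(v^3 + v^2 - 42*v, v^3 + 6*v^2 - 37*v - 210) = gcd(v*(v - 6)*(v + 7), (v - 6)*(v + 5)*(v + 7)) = v^2 + v - 42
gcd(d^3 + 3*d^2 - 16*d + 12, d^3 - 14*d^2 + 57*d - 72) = 1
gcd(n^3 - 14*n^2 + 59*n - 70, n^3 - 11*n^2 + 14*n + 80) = n - 5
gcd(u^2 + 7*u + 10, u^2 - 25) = u + 5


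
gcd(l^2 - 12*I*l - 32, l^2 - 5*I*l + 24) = l - 8*I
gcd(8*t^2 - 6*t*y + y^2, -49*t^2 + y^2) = 1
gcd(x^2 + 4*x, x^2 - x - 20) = x + 4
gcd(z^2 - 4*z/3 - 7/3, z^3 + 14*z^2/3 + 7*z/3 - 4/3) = z + 1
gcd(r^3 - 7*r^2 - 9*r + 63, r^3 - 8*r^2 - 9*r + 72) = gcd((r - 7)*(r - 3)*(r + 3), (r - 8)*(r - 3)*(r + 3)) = r^2 - 9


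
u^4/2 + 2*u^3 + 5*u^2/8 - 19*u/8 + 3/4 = (u/2 + 1)*(u - 1/2)^2*(u + 3)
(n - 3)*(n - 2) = n^2 - 5*n + 6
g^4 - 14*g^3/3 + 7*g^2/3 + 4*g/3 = g*(g - 4)*(g - 1)*(g + 1/3)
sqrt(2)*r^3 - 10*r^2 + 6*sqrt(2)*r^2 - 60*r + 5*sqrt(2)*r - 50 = (r + 5)*(r - 5*sqrt(2))*(sqrt(2)*r + sqrt(2))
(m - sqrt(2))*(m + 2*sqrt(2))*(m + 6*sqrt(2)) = m^3 + 7*sqrt(2)*m^2 + 8*m - 24*sqrt(2)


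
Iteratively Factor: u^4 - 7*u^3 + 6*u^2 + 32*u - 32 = (u - 4)*(u^3 - 3*u^2 - 6*u + 8) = (u - 4)^2*(u^2 + u - 2) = (u - 4)^2*(u + 2)*(u - 1)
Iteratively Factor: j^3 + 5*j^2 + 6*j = (j)*(j^2 + 5*j + 6) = j*(j + 2)*(j + 3)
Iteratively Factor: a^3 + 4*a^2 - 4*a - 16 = (a + 4)*(a^2 - 4) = (a - 2)*(a + 4)*(a + 2)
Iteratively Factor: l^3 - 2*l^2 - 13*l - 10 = (l + 2)*(l^2 - 4*l - 5) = (l - 5)*(l + 2)*(l + 1)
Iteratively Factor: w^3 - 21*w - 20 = (w - 5)*(w^2 + 5*w + 4) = (w - 5)*(w + 1)*(w + 4)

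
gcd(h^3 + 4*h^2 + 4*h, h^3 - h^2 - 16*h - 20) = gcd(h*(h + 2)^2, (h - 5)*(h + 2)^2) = h^2 + 4*h + 4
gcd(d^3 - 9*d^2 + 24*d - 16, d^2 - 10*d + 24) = d - 4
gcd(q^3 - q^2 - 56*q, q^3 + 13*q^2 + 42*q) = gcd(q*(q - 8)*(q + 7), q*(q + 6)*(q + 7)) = q^2 + 7*q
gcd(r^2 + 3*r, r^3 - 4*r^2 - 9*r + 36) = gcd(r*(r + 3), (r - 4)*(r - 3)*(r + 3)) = r + 3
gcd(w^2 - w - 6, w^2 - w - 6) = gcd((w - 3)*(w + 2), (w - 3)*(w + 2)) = w^2 - w - 6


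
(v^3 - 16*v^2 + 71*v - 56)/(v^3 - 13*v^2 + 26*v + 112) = (v - 1)/(v + 2)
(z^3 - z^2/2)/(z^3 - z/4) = 2*z/(2*z + 1)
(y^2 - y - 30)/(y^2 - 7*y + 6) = (y + 5)/(y - 1)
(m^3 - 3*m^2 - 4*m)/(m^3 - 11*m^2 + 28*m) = (m + 1)/(m - 7)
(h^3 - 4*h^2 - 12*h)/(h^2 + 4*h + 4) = h*(h - 6)/(h + 2)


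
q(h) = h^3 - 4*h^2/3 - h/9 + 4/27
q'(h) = 3*h^2 - 8*h/3 - 1/9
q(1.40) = 0.12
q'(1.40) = 2.04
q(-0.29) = 0.04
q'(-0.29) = 0.91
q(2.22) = 4.27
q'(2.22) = 8.75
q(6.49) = 216.63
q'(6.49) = 108.94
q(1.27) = -0.10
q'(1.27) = 1.34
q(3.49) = 26.03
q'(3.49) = 27.12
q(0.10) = 0.12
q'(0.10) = -0.35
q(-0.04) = 0.15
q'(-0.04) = 0.00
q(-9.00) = -835.85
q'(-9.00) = 266.89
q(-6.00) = -263.19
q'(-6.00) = 123.89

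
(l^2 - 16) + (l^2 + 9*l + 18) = 2*l^2 + 9*l + 2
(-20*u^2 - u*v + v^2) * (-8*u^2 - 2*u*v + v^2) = 160*u^4 + 48*u^3*v - 26*u^2*v^2 - 3*u*v^3 + v^4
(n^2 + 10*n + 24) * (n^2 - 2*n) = n^4 + 8*n^3 + 4*n^2 - 48*n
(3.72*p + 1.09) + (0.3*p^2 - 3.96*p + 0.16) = 0.3*p^2 - 0.24*p + 1.25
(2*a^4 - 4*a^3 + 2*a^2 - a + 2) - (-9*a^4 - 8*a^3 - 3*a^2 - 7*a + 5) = 11*a^4 + 4*a^3 + 5*a^2 + 6*a - 3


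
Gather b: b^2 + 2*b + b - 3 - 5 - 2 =b^2 + 3*b - 10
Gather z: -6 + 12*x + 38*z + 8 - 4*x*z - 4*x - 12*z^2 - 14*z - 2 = 8*x - 12*z^2 + z*(24 - 4*x)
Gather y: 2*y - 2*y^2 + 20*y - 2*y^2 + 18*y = -4*y^2 + 40*y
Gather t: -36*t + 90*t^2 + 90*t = 90*t^2 + 54*t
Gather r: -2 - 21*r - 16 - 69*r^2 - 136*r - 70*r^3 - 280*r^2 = -70*r^3 - 349*r^2 - 157*r - 18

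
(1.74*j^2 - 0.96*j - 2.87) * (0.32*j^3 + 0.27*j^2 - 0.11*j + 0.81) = 0.5568*j^5 + 0.1626*j^4 - 1.369*j^3 + 0.7401*j^2 - 0.4619*j - 2.3247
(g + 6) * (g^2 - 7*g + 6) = g^3 - g^2 - 36*g + 36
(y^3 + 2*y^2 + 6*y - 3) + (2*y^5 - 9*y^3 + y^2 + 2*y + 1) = 2*y^5 - 8*y^3 + 3*y^2 + 8*y - 2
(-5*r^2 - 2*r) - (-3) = -5*r^2 - 2*r + 3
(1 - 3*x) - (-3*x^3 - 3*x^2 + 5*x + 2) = 3*x^3 + 3*x^2 - 8*x - 1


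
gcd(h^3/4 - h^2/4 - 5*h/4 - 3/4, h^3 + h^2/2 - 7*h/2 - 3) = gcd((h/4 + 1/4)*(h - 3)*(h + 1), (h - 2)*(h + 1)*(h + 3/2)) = h + 1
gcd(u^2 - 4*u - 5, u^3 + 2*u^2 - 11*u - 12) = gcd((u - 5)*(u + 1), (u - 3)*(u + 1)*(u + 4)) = u + 1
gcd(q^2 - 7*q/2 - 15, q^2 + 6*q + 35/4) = q + 5/2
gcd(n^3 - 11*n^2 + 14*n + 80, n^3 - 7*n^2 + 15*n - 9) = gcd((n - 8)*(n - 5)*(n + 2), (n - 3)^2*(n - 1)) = 1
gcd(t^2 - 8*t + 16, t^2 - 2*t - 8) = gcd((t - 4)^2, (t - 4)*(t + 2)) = t - 4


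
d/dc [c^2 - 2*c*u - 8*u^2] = 2*c - 2*u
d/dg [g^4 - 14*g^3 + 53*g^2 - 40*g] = 4*g^3 - 42*g^2 + 106*g - 40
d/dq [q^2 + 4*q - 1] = 2*q + 4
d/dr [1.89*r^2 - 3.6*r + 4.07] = 3.78*r - 3.6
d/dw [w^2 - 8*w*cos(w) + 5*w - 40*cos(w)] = 8*w*sin(w) + 2*w + 40*sin(w) - 8*cos(w) + 5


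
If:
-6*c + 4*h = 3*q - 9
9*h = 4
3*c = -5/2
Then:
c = -5/6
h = 4/9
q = 142/27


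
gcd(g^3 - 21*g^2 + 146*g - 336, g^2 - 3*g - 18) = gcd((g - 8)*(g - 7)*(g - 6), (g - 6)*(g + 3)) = g - 6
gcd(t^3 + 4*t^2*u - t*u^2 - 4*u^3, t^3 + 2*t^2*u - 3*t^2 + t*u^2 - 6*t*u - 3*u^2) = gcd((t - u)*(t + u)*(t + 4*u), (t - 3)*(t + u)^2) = t + u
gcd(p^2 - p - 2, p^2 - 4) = p - 2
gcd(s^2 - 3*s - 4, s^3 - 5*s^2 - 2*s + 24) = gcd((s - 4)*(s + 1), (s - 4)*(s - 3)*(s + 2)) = s - 4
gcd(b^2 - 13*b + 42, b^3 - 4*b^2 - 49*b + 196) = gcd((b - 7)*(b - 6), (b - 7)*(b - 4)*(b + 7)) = b - 7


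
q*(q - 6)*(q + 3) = q^3 - 3*q^2 - 18*q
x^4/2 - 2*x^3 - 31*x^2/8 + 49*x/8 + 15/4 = (x/2 + 1/4)*(x - 5)*(x - 3/2)*(x + 2)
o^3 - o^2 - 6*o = o*(o - 3)*(o + 2)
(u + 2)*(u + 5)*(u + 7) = u^3 + 14*u^2 + 59*u + 70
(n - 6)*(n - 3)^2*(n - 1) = n^4 - 13*n^3 + 57*n^2 - 99*n + 54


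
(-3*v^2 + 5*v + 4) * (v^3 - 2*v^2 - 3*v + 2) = -3*v^5 + 11*v^4 + 3*v^3 - 29*v^2 - 2*v + 8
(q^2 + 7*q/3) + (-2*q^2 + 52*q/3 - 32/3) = -q^2 + 59*q/3 - 32/3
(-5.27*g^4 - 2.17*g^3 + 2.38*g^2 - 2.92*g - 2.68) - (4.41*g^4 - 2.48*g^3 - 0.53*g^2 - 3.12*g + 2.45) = -9.68*g^4 + 0.31*g^3 + 2.91*g^2 + 0.2*g - 5.13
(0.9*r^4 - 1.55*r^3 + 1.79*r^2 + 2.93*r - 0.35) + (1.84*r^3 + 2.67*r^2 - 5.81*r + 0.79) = 0.9*r^4 + 0.29*r^3 + 4.46*r^2 - 2.88*r + 0.44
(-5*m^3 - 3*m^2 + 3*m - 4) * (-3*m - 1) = 15*m^4 + 14*m^3 - 6*m^2 + 9*m + 4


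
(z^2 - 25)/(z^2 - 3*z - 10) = (z + 5)/(z + 2)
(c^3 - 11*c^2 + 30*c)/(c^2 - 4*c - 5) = c*(c - 6)/(c + 1)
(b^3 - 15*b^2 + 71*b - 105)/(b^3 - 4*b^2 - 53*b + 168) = (b^2 - 12*b + 35)/(b^2 - b - 56)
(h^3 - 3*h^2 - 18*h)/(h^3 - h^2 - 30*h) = (h + 3)/(h + 5)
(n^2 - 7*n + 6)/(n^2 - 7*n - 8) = (-n^2 + 7*n - 6)/(-n^2 + 7*n + 8)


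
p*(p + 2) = p^2 + 2*p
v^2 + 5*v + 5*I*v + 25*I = (v + 5)*(v + 5*I)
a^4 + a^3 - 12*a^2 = a^2*(a - 3)*(a + 4)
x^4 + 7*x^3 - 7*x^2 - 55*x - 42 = (x - 3)*(x + 1)*(x + 2)*(x + 7)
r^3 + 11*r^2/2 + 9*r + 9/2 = (r + 1)*(r + 3/2)*(r + 3)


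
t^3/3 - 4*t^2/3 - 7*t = t*(t/3 + 1)*(t - 7)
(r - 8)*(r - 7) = r^2 - 15*r + 56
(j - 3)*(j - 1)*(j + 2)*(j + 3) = j^4 + j^3 - 11*j^2 - 9*j + 18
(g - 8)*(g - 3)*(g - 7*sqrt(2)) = g^3 - 11*g^2 - 7*sqrt(2)*g^2 + 24*g + 77*sqrt(2)*g - 168*sqrt(2)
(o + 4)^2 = o^2 + 8*o + 16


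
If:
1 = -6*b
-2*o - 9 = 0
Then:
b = -1/6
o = -9/2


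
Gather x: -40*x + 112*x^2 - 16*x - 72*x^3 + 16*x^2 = -72*x^3 + 128*x^2 - 56*x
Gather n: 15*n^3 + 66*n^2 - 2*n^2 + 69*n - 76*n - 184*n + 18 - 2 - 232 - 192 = 15*n^3 + 64*n^2 - 191*n - 408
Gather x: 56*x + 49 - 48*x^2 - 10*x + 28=-48*x^2 + 46*x + 77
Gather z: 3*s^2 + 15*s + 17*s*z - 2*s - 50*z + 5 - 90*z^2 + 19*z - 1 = 3*s^2 + 13*s - 90*z^2 + z*(17*s - 31) + 4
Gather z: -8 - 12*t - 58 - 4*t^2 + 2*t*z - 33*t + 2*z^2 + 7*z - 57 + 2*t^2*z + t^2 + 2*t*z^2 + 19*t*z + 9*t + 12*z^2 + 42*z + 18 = -3*t^2 - 36*t + z^2*(2*t + 14) + z*(2*t^2 + 21*t + 49) - 105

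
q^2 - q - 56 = (q - 8)*(q + 7)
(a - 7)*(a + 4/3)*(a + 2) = a^3 - 11*a^2/3 - 62*a/3 - 56/3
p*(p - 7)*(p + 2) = p^3 - 5*p^2 - 14*p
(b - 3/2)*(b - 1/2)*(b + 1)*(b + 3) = b^4 + 2*b^3 - 17*b^2/4 - 3*b + 9/4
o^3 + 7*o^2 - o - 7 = (o - 1)*(o + 1)*(o + 7)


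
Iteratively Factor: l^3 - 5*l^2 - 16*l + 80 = (l - 4)*(l^2 - l - 20) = (l - 4)*(l + 4)*(l - 5)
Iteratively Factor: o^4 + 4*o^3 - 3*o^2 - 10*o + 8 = (o + 2)*(o^3 + 2*o^2 - 7*o + 4) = (o + 2)*(o + 4)*(o^2 - 2*o + 1) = (o - 1)*(o + 2)*(o + 4)*(o - 1)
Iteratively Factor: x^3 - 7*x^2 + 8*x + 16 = (x + 1)*(x^2 - 8*x + 16) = (x - 4)*(x + 1)*(x - 4)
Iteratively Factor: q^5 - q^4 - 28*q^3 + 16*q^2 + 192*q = (q)*(q^4 - q^3 - 28*q^2 + 16*q + 192) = q*(q + 3)*(q^3 - 4*q^2 - 16*q + 64) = q*(q - 4)*(q + 3)*(q^2 - 16) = q*(q - 4)^2*(q + 3)*(q + 4)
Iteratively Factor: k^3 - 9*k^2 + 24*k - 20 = (k - 2)*(k^2 - 7*k + 10) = (k - 5)*(k - 2)*(k - 2)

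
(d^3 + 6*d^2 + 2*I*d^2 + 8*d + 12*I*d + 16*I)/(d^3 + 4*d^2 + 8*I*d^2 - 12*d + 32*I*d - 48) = (d + 2)/(d + 6*I)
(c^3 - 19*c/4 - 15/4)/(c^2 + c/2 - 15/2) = (2*c^2 + 5*c + 3)/(2*(c + 3))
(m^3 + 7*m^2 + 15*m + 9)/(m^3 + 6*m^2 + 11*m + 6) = (m + 3)/(m + 2)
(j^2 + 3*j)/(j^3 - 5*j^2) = (j + 3)/(j*(j - 5))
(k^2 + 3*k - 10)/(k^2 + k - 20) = (k - 2)/(k - 4)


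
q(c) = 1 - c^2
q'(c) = -2*c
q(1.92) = -2.69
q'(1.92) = -3.84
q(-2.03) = -3.12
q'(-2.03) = 4.06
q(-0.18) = 0.97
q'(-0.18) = 0.36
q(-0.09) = 0.99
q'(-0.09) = 0.18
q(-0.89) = 0.21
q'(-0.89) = 1.78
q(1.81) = -2.28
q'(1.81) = -3.62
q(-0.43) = 0.82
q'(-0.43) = 0.86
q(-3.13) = -8.80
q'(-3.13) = 6.26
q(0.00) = 1.00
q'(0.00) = 0.00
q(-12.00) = -143.00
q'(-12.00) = 24.00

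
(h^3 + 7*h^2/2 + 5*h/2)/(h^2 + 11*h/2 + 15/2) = h*(h + 1)/(h + 3)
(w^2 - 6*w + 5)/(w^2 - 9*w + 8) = (w - 5)/(w - 8)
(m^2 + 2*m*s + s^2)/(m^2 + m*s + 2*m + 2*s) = (m + s)/(m + 2)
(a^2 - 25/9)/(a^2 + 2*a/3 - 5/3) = (a - 5/3)/(a - 1)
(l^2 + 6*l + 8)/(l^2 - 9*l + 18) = (l^2 + 6*l + 8)/(l^2 - 9*l + 18)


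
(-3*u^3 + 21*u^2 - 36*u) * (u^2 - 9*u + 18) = -3*u^5 + 48*u^4 - 279*u^3 + 702*u^2 - 648*u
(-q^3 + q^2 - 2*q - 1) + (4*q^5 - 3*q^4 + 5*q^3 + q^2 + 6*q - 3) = 4*q^5 - 3*q^4 + 4*q^3 + 2*q^2 + 4*q - 4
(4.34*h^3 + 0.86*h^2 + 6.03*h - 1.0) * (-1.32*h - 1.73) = -5.7288*h^4 - 8.6434*h^3 - 9.4474*h^2 - 9.1119*h + 1.73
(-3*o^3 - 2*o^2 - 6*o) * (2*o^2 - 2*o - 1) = -6*o^5 + 2*o^4 - 5*o^3 + 14*o^2 + 6*o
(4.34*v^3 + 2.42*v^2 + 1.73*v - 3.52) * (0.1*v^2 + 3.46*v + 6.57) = 0.434*v^5 + 15.2584*v^4 + 37.06*v^3 + 21.5332*v^2 - 0.813099999999999*v - 23.1264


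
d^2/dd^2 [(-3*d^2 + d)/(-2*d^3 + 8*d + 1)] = 2*(12*d^6 - 12*d^5 + 144*d^4 + 26*d^3 - 12*d^2 + 11)/(8*d^9 - 96*d^7 - 12*d^6 + 384*d^5 + 96*d^4 - 506*d^3 - 192*d^2 - 24*d - 1)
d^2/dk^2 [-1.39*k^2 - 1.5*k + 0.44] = -2.78000000000000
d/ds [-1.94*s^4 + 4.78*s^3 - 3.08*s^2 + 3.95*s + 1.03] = -7.76*s^3 + 14.34*s^2 - 6.16*s + 3.95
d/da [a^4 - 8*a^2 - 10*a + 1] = 4*a^3 - 16*a - 10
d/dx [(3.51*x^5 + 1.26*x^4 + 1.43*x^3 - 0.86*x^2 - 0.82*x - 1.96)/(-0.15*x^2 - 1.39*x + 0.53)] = (-1.5795*x^6 - 19.8936*x^5 + 3.8328*x^4 - 1.3042*x^3 + 3.3461*x^2 - 1.4996*x - 3.159)/(0.0225*x^4 + 0.417*x^3 + 1.7731*x^2 - 1.4734*x + 0.2809)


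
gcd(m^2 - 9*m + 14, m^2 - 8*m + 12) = m - 2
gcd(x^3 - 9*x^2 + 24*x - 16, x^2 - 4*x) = x - 4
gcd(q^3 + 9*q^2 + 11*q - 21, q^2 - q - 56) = q + 7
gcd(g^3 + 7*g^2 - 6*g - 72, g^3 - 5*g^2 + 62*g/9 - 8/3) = g - 3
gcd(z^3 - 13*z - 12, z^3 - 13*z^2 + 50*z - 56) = z - 4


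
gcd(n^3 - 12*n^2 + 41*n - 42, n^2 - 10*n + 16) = n - 2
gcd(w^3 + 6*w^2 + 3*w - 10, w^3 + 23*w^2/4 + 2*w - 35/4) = w^2 + 4*w - 5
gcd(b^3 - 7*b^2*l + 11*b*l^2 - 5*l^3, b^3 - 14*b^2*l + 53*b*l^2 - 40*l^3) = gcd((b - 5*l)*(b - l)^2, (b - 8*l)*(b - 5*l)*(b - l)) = b^2 - 6*b*l + 5*l^2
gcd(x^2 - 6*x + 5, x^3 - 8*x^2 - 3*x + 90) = x - 5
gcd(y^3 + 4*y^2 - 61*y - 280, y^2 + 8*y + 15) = y + 5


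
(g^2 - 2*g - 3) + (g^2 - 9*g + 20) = 2*g^2 - 11*g + 17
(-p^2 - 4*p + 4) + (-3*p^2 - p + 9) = -4*p^2 - 5*p + 13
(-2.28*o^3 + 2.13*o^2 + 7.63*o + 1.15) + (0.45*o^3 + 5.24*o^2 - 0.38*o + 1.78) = -1.83*o^3 + 7.37*o^2 + 7.25*o + 2.93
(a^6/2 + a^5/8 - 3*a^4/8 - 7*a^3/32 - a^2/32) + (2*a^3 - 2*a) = a^6/2 + a^5/8 - 3*a^4/8 + 57*a^3/32 - a^2/32 - 2*a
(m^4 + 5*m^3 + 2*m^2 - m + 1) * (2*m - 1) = 2*m^5 + 9*m^4 - m^3 - 4*m^2 + 3*m - 1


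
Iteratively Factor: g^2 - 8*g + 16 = (g - 4)*(g - 4)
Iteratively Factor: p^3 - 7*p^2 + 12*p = (p)*(p^2 - 7*p + 12) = p*(p - 3)*(p - 4)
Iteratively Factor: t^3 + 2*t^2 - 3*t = (t + 3)*(t^2 - t) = t*(t + 3)*(t - 1)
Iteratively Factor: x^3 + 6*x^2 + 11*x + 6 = (x + 1)*(x^2 + 5*x + 6) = (x + 1)*(x + 2)*(x + 3)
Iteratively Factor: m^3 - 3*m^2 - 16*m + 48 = (m - 4)*(m^2 + m - 12) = (m - 4)*(m - 3)*(m + 4)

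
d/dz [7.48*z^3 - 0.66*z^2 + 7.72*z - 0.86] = 22.44*z^2 - 1.32*z + 7.72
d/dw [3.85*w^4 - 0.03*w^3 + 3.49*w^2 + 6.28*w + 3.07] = 15.4*w^3 - 0.09*w^2 + 6.98*w + 6.28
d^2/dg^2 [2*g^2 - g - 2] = 4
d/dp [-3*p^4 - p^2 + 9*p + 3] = -12*p^3 - 2*p + 9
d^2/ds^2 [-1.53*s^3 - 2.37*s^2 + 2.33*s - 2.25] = -9.18*s - 4.74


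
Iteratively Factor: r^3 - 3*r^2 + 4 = (r + 1)*(r^2 - 4*r + 4) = (r - 2)*(r + 1)*(r - 2)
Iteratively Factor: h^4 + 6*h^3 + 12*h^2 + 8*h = (h + 2)*(h^3 + 4*h^2 + 4*h) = (h + 2)^2*(h^2 + 2*h) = (h + 2)^3*(h)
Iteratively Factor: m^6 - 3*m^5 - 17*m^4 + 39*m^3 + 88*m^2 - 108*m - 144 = (m + 2)*(m^5 - 5*m^4 - 7*m^3 + 53*m^2 - 18*m - 72) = (m - 2)*(m + 2)*(m^4 - 3*m^3 - 13*m^2 + 27*m + 36) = (m - 2)*(m + 1)*(m + 2)*(m^3 - 4*m^2 - 9*m + 36) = (m - 3)*(m - 2)*(m + 1)*(m + 2)*(m^2 - m - 12) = (m - 3)*(m - 2)*(m + 1)*(m + 2)*(m + 3)*(m - 4)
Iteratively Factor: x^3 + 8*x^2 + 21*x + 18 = (x + 3)*(x^2 + 5*x + 6) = (x + 3)^2*(x + 2)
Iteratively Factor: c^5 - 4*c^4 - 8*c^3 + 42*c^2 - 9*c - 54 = (c + 3)*(c^4 - 7*c^3 + 13*c^2 + 3*c - 18) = (c - 2)*(c + 3)*(c^3 - 5*c^2 + 3*c + 9) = (c - 3)*(c - 2)*(c + 3)*(c^2 - 2*c - 3) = (c - 3)^2*(c - 2)*(c + 3)*(c + 1)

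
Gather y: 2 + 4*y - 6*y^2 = -6*y^2 + 4*y + 2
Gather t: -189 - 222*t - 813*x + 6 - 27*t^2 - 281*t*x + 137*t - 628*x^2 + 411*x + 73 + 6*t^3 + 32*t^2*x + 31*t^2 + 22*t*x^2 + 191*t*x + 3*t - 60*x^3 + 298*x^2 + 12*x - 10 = 6*t^3 + t^2*(32*x + 4) + t*(22*x^2 - 90*x - 82) - 60*x^3 - 330*x^2 - 390*x - 120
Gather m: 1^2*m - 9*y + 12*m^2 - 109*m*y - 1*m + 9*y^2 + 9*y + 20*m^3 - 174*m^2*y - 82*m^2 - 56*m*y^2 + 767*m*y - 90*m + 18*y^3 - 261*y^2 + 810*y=20*m^3 + m^2*(-174*y - 70) + m*(-56*y^2 + 658*y - 90) + 18*y^3 - 252*y^2 + 810*y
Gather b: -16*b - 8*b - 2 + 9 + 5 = 12 - 24*b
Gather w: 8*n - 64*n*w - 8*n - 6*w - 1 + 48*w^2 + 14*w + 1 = 48*w^2 + w*(8 - 64*n)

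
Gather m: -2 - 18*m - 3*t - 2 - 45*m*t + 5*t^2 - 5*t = m*(-45*t - 18) + 5*t^2 - 8*t - 4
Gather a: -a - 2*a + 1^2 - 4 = -3*a - 3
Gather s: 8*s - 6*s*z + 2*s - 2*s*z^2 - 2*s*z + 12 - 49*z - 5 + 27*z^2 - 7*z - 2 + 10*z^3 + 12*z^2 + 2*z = s*(-2*z^2 - 8*z + 10) + 10*z^3 + 39*z^2 - 54*z + 5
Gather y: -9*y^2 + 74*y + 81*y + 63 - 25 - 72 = -9*y^2 + 155*y - 34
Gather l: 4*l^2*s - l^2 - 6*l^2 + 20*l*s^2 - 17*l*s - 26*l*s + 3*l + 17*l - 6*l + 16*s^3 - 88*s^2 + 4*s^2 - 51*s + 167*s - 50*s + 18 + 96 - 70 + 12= l^2*(4*s - 7) + l*(20*s^2 - 43*s + 14) + 16*s^3 - 84*s^2 + 66*s + 56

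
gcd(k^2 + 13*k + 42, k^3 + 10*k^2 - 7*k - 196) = k + 7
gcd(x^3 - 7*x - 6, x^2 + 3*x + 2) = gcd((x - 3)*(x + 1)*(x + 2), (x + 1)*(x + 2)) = x^2 + 3*x + 2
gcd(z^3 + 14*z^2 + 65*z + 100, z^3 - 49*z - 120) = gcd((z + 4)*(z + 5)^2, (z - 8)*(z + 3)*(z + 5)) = z + 5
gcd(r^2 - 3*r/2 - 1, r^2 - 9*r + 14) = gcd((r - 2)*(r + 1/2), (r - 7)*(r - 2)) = r - 2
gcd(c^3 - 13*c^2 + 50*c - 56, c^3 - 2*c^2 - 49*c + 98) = c^2 - 9*c + 14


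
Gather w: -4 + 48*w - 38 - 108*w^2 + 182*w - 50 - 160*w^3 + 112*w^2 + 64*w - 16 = -160*w^3 + 4*w^2 + 294*w - 108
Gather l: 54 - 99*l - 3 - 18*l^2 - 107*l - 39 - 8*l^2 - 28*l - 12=-26*l^2 - 234*l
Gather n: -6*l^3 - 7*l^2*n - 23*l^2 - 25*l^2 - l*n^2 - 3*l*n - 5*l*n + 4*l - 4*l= -6*l^3 - 48*l^2 - l*n^2 + n*(-7*l^2 - 8*l)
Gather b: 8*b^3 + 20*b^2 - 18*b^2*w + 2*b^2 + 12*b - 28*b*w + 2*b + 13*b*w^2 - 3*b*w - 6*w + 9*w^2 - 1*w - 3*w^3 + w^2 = 8*b^3 + b^2*(22 - 18*w) + b*(13*w^2 - 31*w + 14) - 3*w^3 + 10*w^2 - 7*w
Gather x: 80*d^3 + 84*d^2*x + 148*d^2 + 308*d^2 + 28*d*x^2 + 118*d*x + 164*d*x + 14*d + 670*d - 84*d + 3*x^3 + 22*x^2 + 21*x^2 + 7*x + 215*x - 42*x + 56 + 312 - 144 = 80*d^3 + 456*d^2 + 600*d + 3*x^3 + x^2*(28*d + 43) + x*(84*d^2 + 282*d + 180) + 224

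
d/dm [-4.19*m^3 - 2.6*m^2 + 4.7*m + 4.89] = -12.57*m^2 - 5.2*m + 4.7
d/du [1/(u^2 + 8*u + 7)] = 2*(-u - 4)/(u^2 + 8*u + 7)^2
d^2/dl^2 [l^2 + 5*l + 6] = 2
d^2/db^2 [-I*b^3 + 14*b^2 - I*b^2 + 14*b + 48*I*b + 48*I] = -6*I*b + 28 - 2*I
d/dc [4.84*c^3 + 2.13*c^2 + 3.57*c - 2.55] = 14.52*c^2 + 4.26*c + 3.57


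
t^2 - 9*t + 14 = (t - 7)*(t - 2)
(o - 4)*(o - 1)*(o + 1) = o^3 - 4*o^2 - o + 4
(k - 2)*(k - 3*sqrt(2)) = k^2 - 3*sqrt(2)*k - 2*k + 6*sqrt(2)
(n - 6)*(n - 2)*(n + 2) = n^3 - 6*n^2 - 4*n + 24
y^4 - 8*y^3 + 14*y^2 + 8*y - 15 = (y - 5)*(y - 3)*(y - 1)*(y + 1)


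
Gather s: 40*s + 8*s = 48*s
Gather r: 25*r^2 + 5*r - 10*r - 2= 25*r^2 - 5*r - 2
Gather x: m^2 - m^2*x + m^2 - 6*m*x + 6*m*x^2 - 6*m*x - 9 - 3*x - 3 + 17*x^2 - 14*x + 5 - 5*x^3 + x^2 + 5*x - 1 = 2*m^2 - 5*x^3 + x^2*(6*m + 18) + x*(-m^2 - 12*m - 12) - 8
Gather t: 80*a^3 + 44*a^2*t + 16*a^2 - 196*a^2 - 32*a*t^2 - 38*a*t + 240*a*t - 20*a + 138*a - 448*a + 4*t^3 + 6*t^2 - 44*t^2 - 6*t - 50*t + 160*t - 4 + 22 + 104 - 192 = 80*a^3 - 180*a^2 - 330*a + 4*t^3 + t^2*(-32*a - 38) + t*(44*a^2 + 202*a + 104) - 70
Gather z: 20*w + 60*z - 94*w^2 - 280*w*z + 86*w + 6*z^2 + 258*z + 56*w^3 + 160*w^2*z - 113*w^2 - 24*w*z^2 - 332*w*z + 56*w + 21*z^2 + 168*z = 56*w^3 - 207*w^2 + 162*w + z^2*(27 - 24*w) + z*(160*w^2 - 612*w + 486)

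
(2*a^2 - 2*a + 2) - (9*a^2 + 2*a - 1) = -7*a^2 - 4*a + 3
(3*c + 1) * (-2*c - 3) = -6*c^2 - 11*c - 3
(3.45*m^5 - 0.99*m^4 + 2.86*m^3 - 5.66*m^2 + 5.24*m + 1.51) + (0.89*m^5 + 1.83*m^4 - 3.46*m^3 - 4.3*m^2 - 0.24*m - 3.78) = 4.34*m^5 + 0.84*m^4 - 0.6*m^3 - 9.96*m^2 + 5.0*m - 2.27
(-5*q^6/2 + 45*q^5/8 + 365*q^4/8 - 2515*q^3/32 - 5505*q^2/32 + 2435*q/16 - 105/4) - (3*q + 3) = -5*q^6/2 + 45*q^5/8 + 365*q^4/8 - 2515*q^3/32 - 5505*q^2/32 + 2387*q/16 - 117/4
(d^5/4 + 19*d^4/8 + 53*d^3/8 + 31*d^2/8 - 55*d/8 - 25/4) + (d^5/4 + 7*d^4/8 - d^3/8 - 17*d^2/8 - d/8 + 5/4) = d^5/2 + 13*d^4/4 + 13*d^3/2 + 7*d^2/4 - 7*d - 5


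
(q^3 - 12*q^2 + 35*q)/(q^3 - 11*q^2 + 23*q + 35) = q/(q + 1)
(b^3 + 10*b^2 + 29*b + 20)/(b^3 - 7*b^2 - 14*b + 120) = (b^2 + 6*b + 5)/(b^2 - 11*b + 30)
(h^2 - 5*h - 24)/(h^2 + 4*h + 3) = (h - 8)/(h + 1)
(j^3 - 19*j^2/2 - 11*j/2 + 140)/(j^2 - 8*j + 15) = (j^2 - 9*j/2 - 28)/(j - 3)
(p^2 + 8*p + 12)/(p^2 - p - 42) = (p + 2)/(p - 7)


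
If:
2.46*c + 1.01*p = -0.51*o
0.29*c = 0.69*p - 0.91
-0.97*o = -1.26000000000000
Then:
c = -0.69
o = 1.30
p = 1.03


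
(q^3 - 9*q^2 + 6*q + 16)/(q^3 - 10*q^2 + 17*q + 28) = (q^2 - 10*q + 16)/(q^2 - 11*q + 28)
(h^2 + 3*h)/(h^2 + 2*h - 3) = h/(h - 1)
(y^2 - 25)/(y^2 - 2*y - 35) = (y - 5)/(y - 7)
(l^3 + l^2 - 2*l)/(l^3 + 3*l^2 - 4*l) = (l + 2)/(l + 4)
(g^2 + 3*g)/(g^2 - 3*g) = (g + 3)/(g - 3)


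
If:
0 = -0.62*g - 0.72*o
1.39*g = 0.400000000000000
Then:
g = 0.29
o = -0.25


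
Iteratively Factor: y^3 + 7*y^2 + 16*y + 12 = (y + 2)*(y^2 + 5*y + 6) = (y + 2)*(y + 3)*(y + 2)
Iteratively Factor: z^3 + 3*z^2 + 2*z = (z + 2)*(z^2 + z) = z*(z + 2)*(z + 1)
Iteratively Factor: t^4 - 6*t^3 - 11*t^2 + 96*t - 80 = (t - 5)*(t^3 - t^2 - 16*t + 16) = (t - 5)*(t + 4)*(t^2 - 5*t + 4) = (t - 5)*(t - 4)*(t + 4)*(t - 1)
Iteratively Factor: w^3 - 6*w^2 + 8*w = (w - 2)*(w^2 - 4*w) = (w - 4)*(w - 2)*(w)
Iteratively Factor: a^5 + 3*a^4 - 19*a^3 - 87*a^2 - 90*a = (a - 5)*(a^4 + 8*a^3 + 21*a^2 + 18*a) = (a - 5)*(a + 3)*(a^3 + 5*a^2 + 6*a) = (a - 5)*(a + 2)*(a + 3)*(a^2 + 3*a) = (a - 5)*(a + 2)*(a + 3)^2*(a)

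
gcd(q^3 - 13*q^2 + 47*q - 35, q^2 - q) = q - 1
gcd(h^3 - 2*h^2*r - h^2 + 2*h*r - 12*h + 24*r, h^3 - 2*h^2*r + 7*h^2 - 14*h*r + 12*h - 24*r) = -h^2 + 2*h*r - 3*h + 6*r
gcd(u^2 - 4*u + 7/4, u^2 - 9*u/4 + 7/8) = u - 1/2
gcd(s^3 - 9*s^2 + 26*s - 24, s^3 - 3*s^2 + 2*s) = s - 2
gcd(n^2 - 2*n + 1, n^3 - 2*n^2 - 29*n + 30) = n - 1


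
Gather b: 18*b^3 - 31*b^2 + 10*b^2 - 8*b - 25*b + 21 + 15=18*b^3 - 21*b^2 - 33*b + 36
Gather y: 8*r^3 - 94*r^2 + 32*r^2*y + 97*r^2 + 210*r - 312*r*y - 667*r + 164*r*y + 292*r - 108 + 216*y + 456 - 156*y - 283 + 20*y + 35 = 8*r^3 + 3*r^2 - 165*r + y*(32*r^2 - 148*r + 80) + 100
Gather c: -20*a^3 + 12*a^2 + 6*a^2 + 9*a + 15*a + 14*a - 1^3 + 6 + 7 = -20*a^3 + 18*a^2 + 38*a + 12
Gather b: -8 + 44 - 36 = 0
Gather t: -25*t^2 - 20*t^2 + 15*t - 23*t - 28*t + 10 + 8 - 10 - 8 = -45*t^2 - 36*t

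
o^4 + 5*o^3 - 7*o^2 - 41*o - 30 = (o - 3)*(o + 1)*(o + 2)*(o + 5)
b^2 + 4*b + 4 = (b + 2)^2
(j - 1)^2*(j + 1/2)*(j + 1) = j^4 - j^3/2 - 3*j^2/2 + j/2 + 1/2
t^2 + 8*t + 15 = (t + 3)*(t + 5)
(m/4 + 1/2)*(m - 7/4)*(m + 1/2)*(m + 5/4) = m^4/4 + m^3/2 - 39*m^2/64 - 191*m/128 - 35/64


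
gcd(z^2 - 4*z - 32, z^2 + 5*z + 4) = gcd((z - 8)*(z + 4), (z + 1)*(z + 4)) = z + 4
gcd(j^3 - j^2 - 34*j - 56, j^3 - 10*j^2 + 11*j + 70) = j^2 - 5*j - 14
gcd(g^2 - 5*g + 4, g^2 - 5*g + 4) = g^2 - 5*g + 4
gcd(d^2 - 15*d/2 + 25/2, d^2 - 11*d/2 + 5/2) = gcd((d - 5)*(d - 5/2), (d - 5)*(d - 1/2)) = d - 5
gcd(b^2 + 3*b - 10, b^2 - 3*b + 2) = b - 2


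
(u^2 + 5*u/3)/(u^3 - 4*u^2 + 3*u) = (u + 5/3)/(u^2 - 4*u + 3)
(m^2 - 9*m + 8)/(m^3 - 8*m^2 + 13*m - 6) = (m - 8)/(m^2 - 7*m + 6)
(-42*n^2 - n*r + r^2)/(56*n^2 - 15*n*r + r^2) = (6*n + r)/(-8*n + r)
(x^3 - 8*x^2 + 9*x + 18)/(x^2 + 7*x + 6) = (x^2 - 9*x + 18)/(x + 6)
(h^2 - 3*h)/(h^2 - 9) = h/(h + 3)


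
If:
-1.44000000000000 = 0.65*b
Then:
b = -2.22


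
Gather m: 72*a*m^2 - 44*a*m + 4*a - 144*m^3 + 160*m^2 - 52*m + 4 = 4*a - 144*m^3 + m^2*(72*a + 160) + m*(-44*a - 52) + 4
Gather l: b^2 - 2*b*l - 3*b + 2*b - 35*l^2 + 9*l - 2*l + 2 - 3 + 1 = b^2 - b - 35*l^2 + l*(7 - 2*b)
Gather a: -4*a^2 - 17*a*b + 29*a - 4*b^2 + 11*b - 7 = -4*a^2 + a*(29 - 17*b) - 4*b^2 + 11*b - 7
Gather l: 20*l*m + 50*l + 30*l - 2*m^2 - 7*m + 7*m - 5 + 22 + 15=l*(20*m + 80) - 2*m^2 + 32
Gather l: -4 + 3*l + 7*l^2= 7*l^2 + 3*l - 4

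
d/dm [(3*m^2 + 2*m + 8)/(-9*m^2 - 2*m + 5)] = 2*(6*m^2 + 87*m + 13)/(81*m^4 + 36*m^3 - 86*m^2 - 20*m + 25)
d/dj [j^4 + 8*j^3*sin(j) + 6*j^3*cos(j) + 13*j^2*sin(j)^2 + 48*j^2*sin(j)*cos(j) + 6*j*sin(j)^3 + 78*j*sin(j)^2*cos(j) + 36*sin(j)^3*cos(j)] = -6*j^3*sin(j) + 8*j^3*cos(j) + 4*j^3 - 96*j^2*sin(j)^2 + 26*j^2*sin(j)*cos(j) + 24*j^2*sin(j) + 18*j^2*cos(j) + 48*j^2 - 234*j*sin(j)^3 + 18*j*sin(j)^2*cos(j) + 26*j*sin(j)^2 + 96*j*sin(j)*cos(j) + 156*j*sin(j) - 144*sin(j)^4 + 6*sin(j)^3 + 78*sin(j)^2*cos(j) + 108*sin(j)^2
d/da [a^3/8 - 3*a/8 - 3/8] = 3*a^2/8 - 3/8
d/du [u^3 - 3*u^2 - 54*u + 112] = 3*u^2 - 6*u - 54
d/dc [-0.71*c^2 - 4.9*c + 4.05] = -1.42*c - 4.9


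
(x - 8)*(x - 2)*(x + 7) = x^3 - 3*x^2 - 54*x + 112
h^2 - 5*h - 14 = (h - 7)*(h + 2)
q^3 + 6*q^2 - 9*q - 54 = (q - 3)*(q + 3)*(q + 6)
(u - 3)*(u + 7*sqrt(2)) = u^2 - 3*u + 7*sqrt(2)*u - 21*sqrt(2)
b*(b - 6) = b^2 - 6*b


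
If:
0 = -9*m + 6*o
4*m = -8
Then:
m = -2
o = -3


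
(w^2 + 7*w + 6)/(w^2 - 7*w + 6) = (w^2 + 7*w + 6)/(w^2 - 7*w + 6)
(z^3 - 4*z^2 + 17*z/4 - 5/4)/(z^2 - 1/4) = (2*z^2 - 7*z + 5)/(2*z + 1)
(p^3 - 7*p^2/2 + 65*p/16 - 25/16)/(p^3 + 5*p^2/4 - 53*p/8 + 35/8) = (4*p - 5)/(2*(2*p + 7))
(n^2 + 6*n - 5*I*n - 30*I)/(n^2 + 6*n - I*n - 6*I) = (n - 5*I)/(n - I)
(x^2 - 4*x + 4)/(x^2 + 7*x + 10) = (x^2 - 4*x + 4)/(x^2 + 7*x + 10)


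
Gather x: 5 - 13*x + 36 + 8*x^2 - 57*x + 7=8*x^2 - 70*x + 48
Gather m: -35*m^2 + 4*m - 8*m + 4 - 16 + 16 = -35*m^2 - 4*m + 4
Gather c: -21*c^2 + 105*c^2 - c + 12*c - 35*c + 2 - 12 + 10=84*c^2 - 24*c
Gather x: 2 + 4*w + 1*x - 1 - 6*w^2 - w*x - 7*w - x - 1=-6*w^2 - w*x - 3*w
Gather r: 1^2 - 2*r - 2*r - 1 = -4*r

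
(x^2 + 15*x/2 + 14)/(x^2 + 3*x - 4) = (x + 7/2)/(x - 1)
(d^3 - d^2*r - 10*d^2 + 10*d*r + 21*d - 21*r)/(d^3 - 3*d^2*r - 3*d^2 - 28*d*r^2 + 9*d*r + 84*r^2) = (-d^2 + d*r + 7*d - 7*r)/(-d^2 + 3*d*r + 28*r^2)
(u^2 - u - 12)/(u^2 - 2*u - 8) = (u + 3)/(u + 2)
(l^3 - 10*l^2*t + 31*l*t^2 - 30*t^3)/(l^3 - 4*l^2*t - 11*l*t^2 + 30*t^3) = (l - 3*t)/(l + 3*t)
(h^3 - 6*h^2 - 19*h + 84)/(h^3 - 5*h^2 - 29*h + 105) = (h + 4)/(h + 5)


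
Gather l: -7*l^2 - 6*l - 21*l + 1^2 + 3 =-7*l^2 - 27*l + 4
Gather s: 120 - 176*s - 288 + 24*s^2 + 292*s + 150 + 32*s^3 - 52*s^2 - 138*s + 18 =32*s^3 - 28*s^2 - 22*s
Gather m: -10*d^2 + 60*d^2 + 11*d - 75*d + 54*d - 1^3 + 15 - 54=50*d^2 - 10*d - 40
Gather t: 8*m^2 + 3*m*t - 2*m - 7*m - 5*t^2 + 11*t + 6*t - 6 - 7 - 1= 8*m^2 - 9*m - 5*t^2 + t*(3*m + 17) - 14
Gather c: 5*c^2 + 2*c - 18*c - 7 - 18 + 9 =5*c^2 - 16*c - 16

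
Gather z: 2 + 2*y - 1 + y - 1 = 3*y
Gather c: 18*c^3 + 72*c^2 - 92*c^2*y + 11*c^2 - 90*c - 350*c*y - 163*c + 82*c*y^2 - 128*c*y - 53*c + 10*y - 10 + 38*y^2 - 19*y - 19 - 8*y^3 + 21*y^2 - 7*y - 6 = 18*c^3 + c^2*(83 - 92*y) + c*(82*y^2 - 478*y - 306) - 8*y^3 + 59*y^2 - 16*y - 35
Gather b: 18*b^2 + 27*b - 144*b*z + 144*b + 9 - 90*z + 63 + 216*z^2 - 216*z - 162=18*b^2 + b*(171 - 144*z) + 216*z^2 - 306*z - 90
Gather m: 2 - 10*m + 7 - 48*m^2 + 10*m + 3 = 12 - 48*m^2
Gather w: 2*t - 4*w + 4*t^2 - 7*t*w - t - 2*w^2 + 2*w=4*t^2 + t - 2*w^2 + w*(-7*t - 2)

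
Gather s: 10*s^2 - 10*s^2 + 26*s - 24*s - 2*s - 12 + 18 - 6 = 0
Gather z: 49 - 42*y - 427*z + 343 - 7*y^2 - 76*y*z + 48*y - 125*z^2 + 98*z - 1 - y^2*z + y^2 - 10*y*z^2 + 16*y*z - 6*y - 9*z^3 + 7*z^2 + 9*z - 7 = -6*y^2 - 9*z^3 + z^2*(-10*y - 118) + z*(-y^2 - 60*y - 320) + 384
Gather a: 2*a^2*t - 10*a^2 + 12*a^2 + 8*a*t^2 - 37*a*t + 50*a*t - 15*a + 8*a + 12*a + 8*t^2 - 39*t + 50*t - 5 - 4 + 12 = a^2*(2*t + 2) + a*(8*t^2 + 13*t + 5) + 8*t^2 + 11*t + 3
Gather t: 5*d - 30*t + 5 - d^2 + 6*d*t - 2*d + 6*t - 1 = -d^2 + 3*d + t*(6*d - 24) + 4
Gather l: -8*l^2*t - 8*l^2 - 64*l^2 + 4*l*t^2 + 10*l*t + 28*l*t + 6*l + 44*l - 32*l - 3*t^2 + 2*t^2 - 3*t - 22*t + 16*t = l^2*(-8*t - 72) + l*(4*t^2 + 38*t + 18) - t^2 - 9*t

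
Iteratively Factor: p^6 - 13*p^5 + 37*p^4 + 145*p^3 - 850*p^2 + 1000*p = (p)*(p^5 - 13*p^4 + 37*p^3 + 145*p^2 - 850*p + 1000) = p*(p - 2)*(p^4 - 11*p^3 + 15*p^2 + 175*p - 500) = p*(p - 5)*(p - 2)*(p^3 - 6*p^2 - 15*p + 100) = p*(p - 5)^2*(p - 2)*(p^2 - p - 20) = p*(p - 5)^2*(p - 2)*(p + 4)*(p - 5)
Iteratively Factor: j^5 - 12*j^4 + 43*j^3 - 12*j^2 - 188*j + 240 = (j - 2)*(j^4 - 10*j^3 + 23*j^2 + 34*j - 120) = (j - 2)*(j + 2)*(j^3 - 12*j^2 + 47*j - 60) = (j - 3)*(j - 2)*(j + 2)*(j^2 - 9*j + 20) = (j - 4)*(j - 3)*(j - 2)*(j + 2)*(j - 5)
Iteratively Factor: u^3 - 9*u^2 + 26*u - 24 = (u - 2)*(u^2 - 7*u + 12) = (u - 3)*(u - 2)*(u - 4)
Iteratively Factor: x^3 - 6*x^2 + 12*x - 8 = (x - 2)*(x^2 - 4*x + 4) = (x - 2)^2*(x - 2)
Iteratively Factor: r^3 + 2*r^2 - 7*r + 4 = (r - 1)*(r^2 + 3*r - 4) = (r - 1)^2*(r + 4)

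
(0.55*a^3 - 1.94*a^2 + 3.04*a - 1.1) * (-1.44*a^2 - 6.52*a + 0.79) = -0.792*a^5 - 0.7924*a^4 + 8.7057*a^3 - 19.7694*a^2 + 9.5736*a - 0.869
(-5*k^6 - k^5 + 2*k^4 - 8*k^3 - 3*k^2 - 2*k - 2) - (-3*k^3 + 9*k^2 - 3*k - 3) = -5*k^6 - k^5 + 2*k^4 - 5*k^3 - 12*k^2 + k + 1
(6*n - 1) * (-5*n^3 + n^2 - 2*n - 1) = -30*n^4 + 11*n^3 - 13*n^2 - 4*n + 1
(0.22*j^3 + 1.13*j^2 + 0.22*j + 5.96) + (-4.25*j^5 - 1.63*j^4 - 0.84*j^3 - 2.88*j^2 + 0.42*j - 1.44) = -4.25*j^5 - 1.63*j^4 - 0.62*j^3 - 1.75*j^2 + 0.64*j + 4.52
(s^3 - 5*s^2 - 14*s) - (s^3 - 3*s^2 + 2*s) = -2*s^2 - 16*s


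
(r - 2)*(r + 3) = r^2 + r - 6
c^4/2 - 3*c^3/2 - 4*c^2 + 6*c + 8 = (c/2 + 1/2)*(c - 4)*(c - 2)*(c + 2)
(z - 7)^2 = z^2 - 14*z + 49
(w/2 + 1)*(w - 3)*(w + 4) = w^3/2 + 3*w^2/2 - 5*w - 12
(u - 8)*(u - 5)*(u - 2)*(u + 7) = u^4 - 8*u^3 - 39*u^2 + 382*u - 560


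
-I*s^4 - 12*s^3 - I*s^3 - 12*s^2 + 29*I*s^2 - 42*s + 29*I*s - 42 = (s - 7*I)*(s - 6*I)*(s + I)*(-I*s - I)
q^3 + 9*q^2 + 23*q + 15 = (q + 1)*(q + 3)*(q + 5)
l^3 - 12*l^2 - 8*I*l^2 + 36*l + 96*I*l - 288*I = (l - 6)^2*(l - 8*I)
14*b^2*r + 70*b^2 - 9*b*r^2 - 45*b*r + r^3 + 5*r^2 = (-7*b + r)*(-2*b + r)*(r + 5)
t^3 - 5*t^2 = t^2*(t - 5)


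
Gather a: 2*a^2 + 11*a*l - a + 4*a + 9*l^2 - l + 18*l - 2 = 2*a^2 + a*(11*l + 3) + 9*l^2 + 17*l - 2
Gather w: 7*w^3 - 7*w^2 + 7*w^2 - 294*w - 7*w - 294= 7*w^3 - 301*w - 294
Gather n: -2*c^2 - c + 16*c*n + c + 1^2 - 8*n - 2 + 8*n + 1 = -2*c^2 + 16*c*n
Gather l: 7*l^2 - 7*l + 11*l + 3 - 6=7*l^2 + 4*l - 3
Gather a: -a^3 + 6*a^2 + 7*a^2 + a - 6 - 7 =-a^3 + 13*a^2 + a - 13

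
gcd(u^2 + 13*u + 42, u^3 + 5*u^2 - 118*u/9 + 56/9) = u + 7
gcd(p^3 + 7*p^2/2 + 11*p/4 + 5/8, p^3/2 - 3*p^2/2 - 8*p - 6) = 1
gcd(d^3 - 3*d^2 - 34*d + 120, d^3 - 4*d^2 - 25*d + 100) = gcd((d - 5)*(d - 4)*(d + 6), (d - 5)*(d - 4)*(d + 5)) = d^2 - 9*d + 20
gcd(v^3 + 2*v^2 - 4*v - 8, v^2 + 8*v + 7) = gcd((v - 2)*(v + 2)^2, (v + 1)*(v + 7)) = 1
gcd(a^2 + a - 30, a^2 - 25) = a - 5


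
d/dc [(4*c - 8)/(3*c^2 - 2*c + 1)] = 12*(-c^2 + 4*c - 1)/(9*c^4 - 12*c^3 + 10*c^2 - 4*c + 1)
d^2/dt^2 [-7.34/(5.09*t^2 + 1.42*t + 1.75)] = (380.330908*t^2 + 106.104104*t - 7.34*(10.18*t + 1.42)*(20.36*t + 2.84) + 130.7621)/(5.09*t^2 + 1.42*t + 1.75)^3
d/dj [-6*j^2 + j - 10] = 1 - 12*j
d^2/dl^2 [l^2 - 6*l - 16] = 2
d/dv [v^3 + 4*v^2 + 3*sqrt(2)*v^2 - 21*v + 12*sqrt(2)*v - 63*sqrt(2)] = 3*v^2 + 8*v + 6*sqrt(2)*v - 21 + 12*sqrt(2)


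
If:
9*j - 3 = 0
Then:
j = 1/3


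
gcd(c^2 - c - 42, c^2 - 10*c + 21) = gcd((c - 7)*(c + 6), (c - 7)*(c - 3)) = c - 7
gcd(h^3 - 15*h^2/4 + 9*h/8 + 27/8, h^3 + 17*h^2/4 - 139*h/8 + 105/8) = h - 3/2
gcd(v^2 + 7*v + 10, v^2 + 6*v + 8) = v + 2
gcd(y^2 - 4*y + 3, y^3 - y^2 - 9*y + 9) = y^2 - 4*y + 3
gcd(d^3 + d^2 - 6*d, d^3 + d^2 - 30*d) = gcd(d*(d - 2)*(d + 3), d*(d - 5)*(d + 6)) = d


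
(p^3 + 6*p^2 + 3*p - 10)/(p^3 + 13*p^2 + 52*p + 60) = (p - 1)/(p + 6)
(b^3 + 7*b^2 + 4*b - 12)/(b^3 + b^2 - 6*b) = (b^3 + 7*b^2 + 4*b - 12)/(b*(b^2 + b - 6))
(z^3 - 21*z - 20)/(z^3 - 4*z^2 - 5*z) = (z + 4)/z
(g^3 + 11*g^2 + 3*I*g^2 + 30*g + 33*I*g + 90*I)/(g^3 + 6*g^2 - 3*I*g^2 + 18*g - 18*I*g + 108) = (g + 5)/(g - 6*I)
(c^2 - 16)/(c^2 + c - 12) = (c - 4)/(c - 3)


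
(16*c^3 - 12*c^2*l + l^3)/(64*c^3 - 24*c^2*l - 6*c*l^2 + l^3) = (2*c - l)/(8*c - l)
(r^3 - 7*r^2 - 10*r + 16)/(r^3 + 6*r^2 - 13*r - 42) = (r^2 - 9*r + 8)/(r^2 + 4*r - 21)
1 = 1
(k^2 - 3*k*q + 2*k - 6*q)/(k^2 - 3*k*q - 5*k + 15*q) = (k + 2)/(k - 5)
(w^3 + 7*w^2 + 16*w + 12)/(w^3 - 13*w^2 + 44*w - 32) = (w^3 + 7*w^2 + 16*w + 12)/(w^3 - 13*w^2 + 44*w - 32)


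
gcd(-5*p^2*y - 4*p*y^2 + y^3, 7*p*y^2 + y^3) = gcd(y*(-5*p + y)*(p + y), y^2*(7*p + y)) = y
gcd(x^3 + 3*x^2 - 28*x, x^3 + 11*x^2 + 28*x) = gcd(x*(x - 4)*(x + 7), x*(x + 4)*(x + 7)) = x^2 + 7*x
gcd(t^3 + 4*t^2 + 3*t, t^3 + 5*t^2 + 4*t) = t^2 + t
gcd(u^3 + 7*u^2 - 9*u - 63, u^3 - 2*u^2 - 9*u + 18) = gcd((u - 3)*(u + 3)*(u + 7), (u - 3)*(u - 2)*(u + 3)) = u^2 - 9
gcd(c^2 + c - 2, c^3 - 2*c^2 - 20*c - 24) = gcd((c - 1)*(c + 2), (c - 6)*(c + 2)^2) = c + 2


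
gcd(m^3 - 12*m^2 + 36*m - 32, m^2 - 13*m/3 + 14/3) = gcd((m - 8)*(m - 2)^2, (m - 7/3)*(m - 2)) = m - 2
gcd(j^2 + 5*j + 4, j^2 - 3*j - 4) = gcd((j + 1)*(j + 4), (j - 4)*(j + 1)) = j + 1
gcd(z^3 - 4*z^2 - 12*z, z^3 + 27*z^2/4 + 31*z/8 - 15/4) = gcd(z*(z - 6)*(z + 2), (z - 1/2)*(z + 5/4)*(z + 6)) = 1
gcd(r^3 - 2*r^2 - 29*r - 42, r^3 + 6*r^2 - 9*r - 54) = r + 3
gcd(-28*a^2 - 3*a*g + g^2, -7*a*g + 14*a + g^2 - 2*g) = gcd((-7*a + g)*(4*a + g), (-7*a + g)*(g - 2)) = 7*a - g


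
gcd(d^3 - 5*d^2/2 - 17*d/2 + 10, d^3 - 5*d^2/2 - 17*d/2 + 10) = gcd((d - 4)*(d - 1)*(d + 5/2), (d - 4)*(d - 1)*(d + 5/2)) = d^3 - 5*d^2/2 - 17*d/2 + 10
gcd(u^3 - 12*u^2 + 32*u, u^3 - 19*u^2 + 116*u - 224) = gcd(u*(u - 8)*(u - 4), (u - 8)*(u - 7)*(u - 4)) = u^2 - 12*u + 32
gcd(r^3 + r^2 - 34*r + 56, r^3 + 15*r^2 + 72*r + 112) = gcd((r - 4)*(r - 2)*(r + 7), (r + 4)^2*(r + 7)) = r + 7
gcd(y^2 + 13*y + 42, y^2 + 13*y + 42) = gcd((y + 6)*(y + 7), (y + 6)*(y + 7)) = y^2 + 13*y + 42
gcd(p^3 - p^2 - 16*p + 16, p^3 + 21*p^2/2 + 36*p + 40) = p + 4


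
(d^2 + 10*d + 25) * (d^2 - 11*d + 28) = d^4 - d^3 - 57*d^2 + 5*d + 700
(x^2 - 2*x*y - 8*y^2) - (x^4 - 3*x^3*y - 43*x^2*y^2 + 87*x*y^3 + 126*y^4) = -x^4 + 3*x^3*y + 43*x^2*y^2 + x^2 - 87*x*y^3 - 2*x*y - 126*y^4 - 8*y^2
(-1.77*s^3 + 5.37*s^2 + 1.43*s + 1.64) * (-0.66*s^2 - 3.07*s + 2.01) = 1.1682*s^5 + 1.8897*s^4 - 20.9874*s^3 + 5.3212*s^2 - 2.1605*s + 3.2964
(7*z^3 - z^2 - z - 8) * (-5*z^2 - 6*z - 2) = -35*z^5 - 37*z^4 - 3*z^3 + 48*z^2 + 50*z + 16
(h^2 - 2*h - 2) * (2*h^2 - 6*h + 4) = 2*h^4 - 10*h^3 + 12*h^2 + 4*h - 8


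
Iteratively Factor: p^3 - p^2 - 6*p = (p - 3)*(p^2 + 2*p) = (p - 3)*(p + 2)*(p)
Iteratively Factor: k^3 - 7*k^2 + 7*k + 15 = (k + 1)*(k^2 - 8*k + 15) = (k - 3)*(k + 1)*(k - 5)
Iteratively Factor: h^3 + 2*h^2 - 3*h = (h + 3)*(h^2 - h) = (h - 1)*(h + 3)*(h)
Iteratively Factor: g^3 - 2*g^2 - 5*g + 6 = (g - 3)*(g^2 + g - 2) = (g - 3)*(g - 1)*(g + 2)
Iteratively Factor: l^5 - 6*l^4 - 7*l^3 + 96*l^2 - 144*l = (l + 4)*(l^4 - 10*l^3 + 33*l^2 - 36*l) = (l - 3)*(l + 4)*(l^3 - 7*l^2 + 12*l) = l*(l - 3)*(l + 4)*(l^2 - 7*l + 12) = l*(l - 3)^2*(l + 4)*(l - 4)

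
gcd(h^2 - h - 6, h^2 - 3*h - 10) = h + 2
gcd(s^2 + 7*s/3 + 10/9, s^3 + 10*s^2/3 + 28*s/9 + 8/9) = s + 2/3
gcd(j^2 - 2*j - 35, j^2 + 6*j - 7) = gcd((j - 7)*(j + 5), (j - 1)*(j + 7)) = 1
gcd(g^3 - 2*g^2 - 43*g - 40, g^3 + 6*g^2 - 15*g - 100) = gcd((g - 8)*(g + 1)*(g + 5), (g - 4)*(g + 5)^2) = g + 5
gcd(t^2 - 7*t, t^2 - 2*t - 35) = t - 7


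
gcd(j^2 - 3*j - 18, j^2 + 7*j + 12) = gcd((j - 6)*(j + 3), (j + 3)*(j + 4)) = j + 3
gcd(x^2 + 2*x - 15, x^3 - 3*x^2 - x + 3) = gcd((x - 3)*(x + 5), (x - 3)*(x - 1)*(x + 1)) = x - 3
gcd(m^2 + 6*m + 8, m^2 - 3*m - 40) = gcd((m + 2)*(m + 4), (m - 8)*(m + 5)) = 1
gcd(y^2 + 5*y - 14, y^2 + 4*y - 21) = y + 7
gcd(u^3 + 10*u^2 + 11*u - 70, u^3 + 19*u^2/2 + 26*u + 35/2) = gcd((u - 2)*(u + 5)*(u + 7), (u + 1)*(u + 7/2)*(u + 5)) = u + 5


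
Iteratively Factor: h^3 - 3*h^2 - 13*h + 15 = (h - 1)*(h^2 - 2*h - 15) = (h - 5)*(h - 1)*(h + 3)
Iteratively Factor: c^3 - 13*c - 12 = (c - 4)*(c^2 + 4*c + 3) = (c - 4)*(c + 1)*(c + 3)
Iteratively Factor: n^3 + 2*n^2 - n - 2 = (n + 1)*(n^2 + n - 2) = (n - 1)*(n + 1)*(n + 2)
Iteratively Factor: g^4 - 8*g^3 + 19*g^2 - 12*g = (g - 1)*(g^3 - 7*g^2 + 12*g) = (g - 3)*(g - 1)*(g^2 - 4*g) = (g - 4)*(g - 3)*(g - 1)*(g)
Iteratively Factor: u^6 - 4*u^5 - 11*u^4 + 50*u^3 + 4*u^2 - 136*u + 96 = (u - 4)*(u^5 - 11*u^3 + 6*u^2 + 28*u - 24) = (u - 4)*(u - 2)*(u^4 + 2*u^3 - 7*u^2 - 8*u + 12) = (u - 4)*(u - 2)*(u + 3)*(u^3 - u^2 - 4*u + 4) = (u - 4)*(u - 2)*(u + 2)*(u + 3)*(u^2 - 3*u + 2) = (u - 4)*(u - 2)*(u - 1)*(u + 2)*(u + 3)*(u - 2)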